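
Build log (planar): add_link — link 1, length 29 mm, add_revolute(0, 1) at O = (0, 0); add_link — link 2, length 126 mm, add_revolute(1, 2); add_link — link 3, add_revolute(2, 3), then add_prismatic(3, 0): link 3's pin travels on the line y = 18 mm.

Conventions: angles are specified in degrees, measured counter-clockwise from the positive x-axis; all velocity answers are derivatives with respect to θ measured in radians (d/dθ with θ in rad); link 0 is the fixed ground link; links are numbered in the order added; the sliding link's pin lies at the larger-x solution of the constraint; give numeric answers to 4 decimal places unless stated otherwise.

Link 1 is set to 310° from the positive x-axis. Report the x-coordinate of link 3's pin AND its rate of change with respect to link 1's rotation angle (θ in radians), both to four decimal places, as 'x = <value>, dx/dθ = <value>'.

geometry: r = 29 mm, L = 126 mm, e = 18 mm
crank pin P = (r cos θ, r sin θ) = (18.640841, -22.215289)
h = r sin θ − e = -22.215289 − 18 = -40.215289
x = r cos θ + √(L² − h²) = 18.640841 + 119.409926 = 138.050767
dx/dθ = −r sin θ − h·r cos θ/√(L² − h²) (θ in radians; h = -40.215289) = 28.493216

x = 138.0508, dx/dθ = 28.4932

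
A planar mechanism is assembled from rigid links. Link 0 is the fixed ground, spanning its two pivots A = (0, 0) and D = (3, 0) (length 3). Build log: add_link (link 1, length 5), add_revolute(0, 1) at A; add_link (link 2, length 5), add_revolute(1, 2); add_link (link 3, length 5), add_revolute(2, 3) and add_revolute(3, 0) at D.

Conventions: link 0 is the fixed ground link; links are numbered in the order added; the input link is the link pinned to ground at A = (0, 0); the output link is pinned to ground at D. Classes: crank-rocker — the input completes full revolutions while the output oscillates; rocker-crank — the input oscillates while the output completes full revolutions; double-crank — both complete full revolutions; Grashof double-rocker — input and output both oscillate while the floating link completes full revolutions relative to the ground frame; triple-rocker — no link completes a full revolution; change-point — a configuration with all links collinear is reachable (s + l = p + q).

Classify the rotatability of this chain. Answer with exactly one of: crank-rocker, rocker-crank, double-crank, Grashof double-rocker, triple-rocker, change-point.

lengths: ground=3, input=5, coupler=5, output=5
sorted: s=3 (shortest), l=5 (longest), p+q=10
s + l = 8 vs p + q = 10
s + l < p + q (Grashof) with shortest = ground link → double-crank

double-crank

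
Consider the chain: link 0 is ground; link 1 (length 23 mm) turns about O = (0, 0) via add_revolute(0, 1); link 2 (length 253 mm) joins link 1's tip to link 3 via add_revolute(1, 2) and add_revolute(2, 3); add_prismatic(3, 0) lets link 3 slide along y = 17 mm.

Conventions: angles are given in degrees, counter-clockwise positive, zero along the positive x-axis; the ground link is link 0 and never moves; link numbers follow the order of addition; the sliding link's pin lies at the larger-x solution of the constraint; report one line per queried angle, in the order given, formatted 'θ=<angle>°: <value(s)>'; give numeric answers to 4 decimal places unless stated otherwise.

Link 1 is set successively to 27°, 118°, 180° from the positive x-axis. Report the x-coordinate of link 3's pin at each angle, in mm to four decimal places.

geometry: r = 23 mm, L = 253 mm, e = 17 mm
θ=27°: crank pin P = (r cos θ, r sin θ) = (20.493150, 10.441781)
θ=27°: h = r sin θ − e = 10.441781 − 17 = -6.558219
θ=27°: x = r cos θ + √(L² − h²) = 20.493150 + 252.914985 = 273.408135
θ=118°: crank pin P = (r cos θ, r sin θ) = (-10.797846, 20.307795)
θ=118°: h = r sin θ − e = 20.307795 − 17 = 3.307795
θ=118°: x = r cos θ + √(L² − h²) = -10.797846 + 252.978376 = 242.180530
θ=180°: crank pin P = (r cos θ, r sin θ) = (-23.000000, 0.000000)
θ=180°: h = r sin θ − e = 0.000000 − 17 = -17.000000
θ=180°: x = r cos θ + √(L² − h²) = -23.000000 + 252.428208 = 229.428208

θ=27°: 273.4081
θ=118°: 242.1805
θ=180°: 229.4282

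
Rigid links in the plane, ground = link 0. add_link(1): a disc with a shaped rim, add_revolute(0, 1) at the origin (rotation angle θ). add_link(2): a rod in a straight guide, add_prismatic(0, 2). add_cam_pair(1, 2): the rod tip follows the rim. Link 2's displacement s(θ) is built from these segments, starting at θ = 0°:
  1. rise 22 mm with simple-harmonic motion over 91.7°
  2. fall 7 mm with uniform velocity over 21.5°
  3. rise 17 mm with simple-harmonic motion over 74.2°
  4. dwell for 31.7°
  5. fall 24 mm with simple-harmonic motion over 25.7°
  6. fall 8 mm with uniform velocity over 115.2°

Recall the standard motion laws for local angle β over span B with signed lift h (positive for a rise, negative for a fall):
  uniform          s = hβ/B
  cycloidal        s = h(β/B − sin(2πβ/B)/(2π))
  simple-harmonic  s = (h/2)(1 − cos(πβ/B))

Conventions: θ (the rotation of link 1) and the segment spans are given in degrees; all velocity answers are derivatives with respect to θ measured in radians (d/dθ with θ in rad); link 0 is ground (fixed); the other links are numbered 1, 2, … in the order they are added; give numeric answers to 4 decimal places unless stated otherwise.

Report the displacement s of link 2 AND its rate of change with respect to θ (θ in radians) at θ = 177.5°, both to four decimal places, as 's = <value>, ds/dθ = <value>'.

segment 1 (0° to 91.7°, simple-harmonic, h = 22) is passed completely: s = 0.0000 + (22) = 22.0000
segment 2 (91.7° to 113.2°, uniform, h = -7) is passed completely: s = 22.0000 + (-7) = 15.0000
θ = 177.5° falls in segment 3 (113.2° to 187.4°, simple-harmonic, h = 17): β = 177.5 − 113.2 = 64.3°, B = 74.2°; Δs = 17/2·(1 − cos(π·0.8666)) = 16.2642; s = 15.0000 + 16.2642 = 31.2642
velocity in seg [113.2°–187.4°] (simple-harmonic), θ in radians: β = 64.3° = 1.1222 rad, B = 74.2° = 1.2950 rad; ds/dθ = (πh/(2B)) sin(πβ/B) = (π·17/(2·1.2950)) sin(π·0.8666) = 8.392204 mm/rad

s = 31.2642, ds/dθ = 8.3922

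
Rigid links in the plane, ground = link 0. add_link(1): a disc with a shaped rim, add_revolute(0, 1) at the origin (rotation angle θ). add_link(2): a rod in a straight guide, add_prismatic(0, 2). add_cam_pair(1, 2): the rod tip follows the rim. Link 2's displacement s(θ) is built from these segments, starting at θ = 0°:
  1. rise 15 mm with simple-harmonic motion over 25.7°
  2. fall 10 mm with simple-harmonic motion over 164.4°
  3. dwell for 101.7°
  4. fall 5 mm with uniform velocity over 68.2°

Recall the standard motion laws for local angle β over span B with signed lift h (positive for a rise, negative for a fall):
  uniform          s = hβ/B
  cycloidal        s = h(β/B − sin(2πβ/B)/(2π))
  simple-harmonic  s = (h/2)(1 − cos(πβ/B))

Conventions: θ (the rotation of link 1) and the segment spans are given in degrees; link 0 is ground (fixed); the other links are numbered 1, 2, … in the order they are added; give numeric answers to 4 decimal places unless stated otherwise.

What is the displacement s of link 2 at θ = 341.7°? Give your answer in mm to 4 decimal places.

segment 1 (0° to 25.7°, simple-harmonic, h = 15) is passed completely: s = 0.0000 + (15) = 15.0000
segment 2 (25.7° to 190.1°, simple-harmonic, h = -10) is passed completely: s = 15.0000 + (-10) = 5.0000
segment 3 (190.1° to 291.8°, dwell): s unchanged at 5.0000
θ = 341.7° falls in segment 4 (291.8° to 360°, uniform, h = -5): β = 341.7 − 291.8 = 49.9°, B = 68.2°; Δs = -5·49.9/68.2 = -3.6584; s = 5.0000 − 3.6584 = 1.3416

1.3416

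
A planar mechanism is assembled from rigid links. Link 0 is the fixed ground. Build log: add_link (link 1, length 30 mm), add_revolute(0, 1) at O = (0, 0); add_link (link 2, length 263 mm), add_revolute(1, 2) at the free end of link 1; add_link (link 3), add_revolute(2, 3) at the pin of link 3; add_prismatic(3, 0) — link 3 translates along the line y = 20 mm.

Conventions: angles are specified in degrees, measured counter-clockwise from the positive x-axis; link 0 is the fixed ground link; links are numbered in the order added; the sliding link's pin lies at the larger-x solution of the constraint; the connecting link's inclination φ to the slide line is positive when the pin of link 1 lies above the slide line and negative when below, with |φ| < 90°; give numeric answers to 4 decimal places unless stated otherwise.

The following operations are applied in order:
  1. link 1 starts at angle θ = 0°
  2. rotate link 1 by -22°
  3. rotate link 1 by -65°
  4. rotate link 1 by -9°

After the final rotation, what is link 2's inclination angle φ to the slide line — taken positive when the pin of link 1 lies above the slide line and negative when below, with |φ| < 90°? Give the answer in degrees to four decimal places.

geometry: r = 30 mm, L = 263 mm, e = 20 mm; θ starts at 0°
rotate link 1 by -22°: θ ← 0° -22° = -22°
rotate link 1 by -65°: θ ← -22° -65° = -87°
rotate link 1 by -9°: θ ← -87° -9° = -96°
h = r sin θ − e = -29.835657 − 20 = -49.835657
sin φ = h / L = -49.835657 / 263 = -0.18948919
φ = arcsin(-0.18948919) = -10.922975°

-10.9230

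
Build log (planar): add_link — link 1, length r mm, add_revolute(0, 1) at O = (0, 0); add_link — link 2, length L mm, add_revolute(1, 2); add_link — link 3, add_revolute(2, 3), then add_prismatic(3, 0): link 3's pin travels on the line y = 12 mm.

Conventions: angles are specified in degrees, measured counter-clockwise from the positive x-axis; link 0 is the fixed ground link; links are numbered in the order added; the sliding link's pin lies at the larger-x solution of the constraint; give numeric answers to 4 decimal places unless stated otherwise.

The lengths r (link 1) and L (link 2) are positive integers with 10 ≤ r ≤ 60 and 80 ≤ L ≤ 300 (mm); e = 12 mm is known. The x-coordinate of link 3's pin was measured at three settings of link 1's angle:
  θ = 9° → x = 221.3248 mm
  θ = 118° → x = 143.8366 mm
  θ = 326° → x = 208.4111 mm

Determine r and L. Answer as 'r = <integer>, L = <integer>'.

constraint per measurement: (x − r cos θ)² + (r sin θ − e)² = L²
subtracting the θ₁ and θ₂ equations cancels the r² and L² terms:
r = (x₁² − x₂²) / (2[(x₁cos θ₁ + e sin θ₁) − (x₂cos θ₂ + e sin θ₂)]) = 51.0000 → r = 51
L² = (x₁ − r cos θ₁)² + (r sin θ₁ − e)² = 29240.9990 → L = 171.0000 → L = 171
check at θ₃=326°: x = 208.4111 (printed 208.4111) ✓

r = 51, L = 171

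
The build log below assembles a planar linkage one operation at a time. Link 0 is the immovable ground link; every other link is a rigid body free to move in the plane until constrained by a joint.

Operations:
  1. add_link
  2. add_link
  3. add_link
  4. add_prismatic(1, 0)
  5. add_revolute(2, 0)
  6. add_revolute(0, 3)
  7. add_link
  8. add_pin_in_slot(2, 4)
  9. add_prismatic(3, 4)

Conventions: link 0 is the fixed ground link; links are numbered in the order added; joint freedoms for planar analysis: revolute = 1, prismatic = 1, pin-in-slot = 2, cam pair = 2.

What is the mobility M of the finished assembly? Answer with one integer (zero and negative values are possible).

ground; <1,0,0>
#1 <2,0,0>
#2 <3,0,0>
#3 <4,0,0>
P:1↔0 J1 <4,1,0>
R:2↔0 J1 <4,2,0>
R:0↔3 J1 <4,3,0>
#4 <5,3,0>
PS:2↔4 J2 <5,3,1>
P:3↔4 J1 <5,4,1>
3×4 − 2×4 − 1×1 = 3

M = 3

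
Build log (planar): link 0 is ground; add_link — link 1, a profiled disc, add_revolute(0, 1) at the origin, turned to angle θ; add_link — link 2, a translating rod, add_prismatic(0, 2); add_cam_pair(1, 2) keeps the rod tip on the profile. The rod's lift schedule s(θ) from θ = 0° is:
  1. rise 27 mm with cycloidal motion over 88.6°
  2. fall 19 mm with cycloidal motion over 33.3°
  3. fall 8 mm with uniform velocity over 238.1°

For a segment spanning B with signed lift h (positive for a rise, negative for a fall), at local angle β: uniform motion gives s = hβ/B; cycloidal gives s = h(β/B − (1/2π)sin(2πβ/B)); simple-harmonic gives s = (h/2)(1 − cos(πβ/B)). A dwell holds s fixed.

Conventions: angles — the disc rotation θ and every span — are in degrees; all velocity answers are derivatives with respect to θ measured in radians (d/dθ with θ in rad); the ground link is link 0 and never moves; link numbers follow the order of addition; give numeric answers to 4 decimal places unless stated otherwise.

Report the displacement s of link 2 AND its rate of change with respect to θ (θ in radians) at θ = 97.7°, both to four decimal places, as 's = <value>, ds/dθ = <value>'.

seg 1 [0°–88.6°] cycloidal, h=27: full span → s += 27 → s = 27.0000
seg 2 [88.6°–121.9°] cycloidal, h=-19: θ=97.7° here. β=9.1, B=33.3. -19·(0.2733 − sin(2π·0.2733)/(2π)) = -2.2005 → s = 24.7995
velocity in seg [88.6°–121.9°] (cycloidal), θ in radians: β = 9.1° = 0.1588 rad, B = 33.3° = 0.5812 rad; ds/dθ = (h/B)(1 − cos(2πβ/B)) = ((-19)/0.5812)(1 − cos(2π·0.2733)) = -37.454723 mm/rad

s = 24.7995, ds/dθ = -37.4547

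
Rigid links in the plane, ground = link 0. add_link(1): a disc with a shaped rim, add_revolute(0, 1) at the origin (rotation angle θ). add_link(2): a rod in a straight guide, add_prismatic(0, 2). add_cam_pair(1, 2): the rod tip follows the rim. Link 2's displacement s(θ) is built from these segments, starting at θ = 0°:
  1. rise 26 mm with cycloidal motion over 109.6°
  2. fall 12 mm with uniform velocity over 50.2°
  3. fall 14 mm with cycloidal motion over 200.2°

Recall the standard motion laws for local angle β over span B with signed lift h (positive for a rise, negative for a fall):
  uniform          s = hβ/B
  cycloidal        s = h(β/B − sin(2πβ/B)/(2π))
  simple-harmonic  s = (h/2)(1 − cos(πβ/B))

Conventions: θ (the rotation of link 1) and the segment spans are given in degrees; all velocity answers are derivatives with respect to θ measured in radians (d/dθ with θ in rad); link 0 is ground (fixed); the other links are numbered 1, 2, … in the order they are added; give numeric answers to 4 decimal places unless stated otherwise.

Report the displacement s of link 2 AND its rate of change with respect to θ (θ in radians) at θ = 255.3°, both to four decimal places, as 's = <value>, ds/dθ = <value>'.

segment 1 (0° to 109.6°, cycloidal, h = 26) is passed completely: s = 0.0000 + (26) = 26.0000
segment 2 (109.6° to 159.8°, uniform, h = -12) is passed completely: s = 26.0000 + (-12) = 14.0000
θ = 255.3° falls in segment 3 (159.8° to 360°, cycloidal, h = -14): β = 255.3 − 159.8 = 95.5°, B = 200.2°; Δs = -14·(0.4770 − sin(2π·0.4770)/(2π)) = -6.3578; s = 14.0000 − 6.3578 = 7.6422
velocity in seg [159.8°–360°] (cycloidal), θ in radians: β = 95.5° = 1.6668 rad, B = 200.2° = 3.4941 rad; ds/dθ = (h/B)(1 − cos(2πβ/B)) = ((-14)/3.4941)(1 − cos(2π·0.4770)) = -7.971714 mm/rad

s = 7.6422, ds/dθ = -7.9717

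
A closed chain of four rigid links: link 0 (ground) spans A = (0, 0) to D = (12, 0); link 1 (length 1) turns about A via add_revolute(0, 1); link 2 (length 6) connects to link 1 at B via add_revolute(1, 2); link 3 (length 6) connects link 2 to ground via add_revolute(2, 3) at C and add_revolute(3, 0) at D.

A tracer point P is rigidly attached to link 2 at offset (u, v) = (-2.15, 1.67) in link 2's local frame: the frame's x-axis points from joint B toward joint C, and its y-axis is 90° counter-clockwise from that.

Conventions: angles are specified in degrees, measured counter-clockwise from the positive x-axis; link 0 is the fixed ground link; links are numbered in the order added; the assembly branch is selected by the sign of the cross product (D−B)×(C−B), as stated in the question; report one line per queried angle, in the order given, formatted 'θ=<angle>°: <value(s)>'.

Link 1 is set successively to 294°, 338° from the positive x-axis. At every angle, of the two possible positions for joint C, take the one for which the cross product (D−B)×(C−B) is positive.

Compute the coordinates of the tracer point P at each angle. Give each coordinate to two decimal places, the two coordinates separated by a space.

A=(0,0), D=(12.00,0)
θ=294°: B = A + 1.00·(cos294°, sin294°) = (0.4067, -0.9135)
θ=294°: |BD| = 11.6292
θ=294°: circle(B,6.00) ∩ circle(D,6.00): a=5.8146, h=1.4800
θ=294°:   candidates: C₊=(6.0871,1.0187) cross=17.211; C₋=(6.3196,-1.9322) cross=-17.211
θ=294°:   branch + wants cross > 0 → take C=(6.0871,1.0187) (cross=17.211)
θ=294°: ex = (C−B)/|BC| = (0.9467,0.3220); ey = (-0.3220,0.9467)
θ=294°: P = B + -2.15·ex + 1.67·ey = (-2.1665,-0.0249)
θ=338°: B = A + 1.00·(cos338°, sin338°) = (0.9272, -0.3746)
θ=338°: |BD| = 11.0792
θ=338°: circle(B,6.00) ∩ circle(D,6.00): a=5.5396, h=2.3050
θ=338°:   candidates: C₊=(6.3857,2.1164) cross=25.538; C₋=(6.5415,-2.4910) cross=-25.538
θ=338°:   branch + wants cross > 0 → take C=(6.3857,2.1164) (cross=25.538)
θ=338°: ex = (C−B)/|BC| = (0.9097,0.4152); ey = (-0.4152,0.9097)
θ=338°: P = B + -2.15·ex + 1.67·ey = (-1.7221,0.2521)

θ=294°: -2.17 -0.02
θ=338°: -1.72 0.25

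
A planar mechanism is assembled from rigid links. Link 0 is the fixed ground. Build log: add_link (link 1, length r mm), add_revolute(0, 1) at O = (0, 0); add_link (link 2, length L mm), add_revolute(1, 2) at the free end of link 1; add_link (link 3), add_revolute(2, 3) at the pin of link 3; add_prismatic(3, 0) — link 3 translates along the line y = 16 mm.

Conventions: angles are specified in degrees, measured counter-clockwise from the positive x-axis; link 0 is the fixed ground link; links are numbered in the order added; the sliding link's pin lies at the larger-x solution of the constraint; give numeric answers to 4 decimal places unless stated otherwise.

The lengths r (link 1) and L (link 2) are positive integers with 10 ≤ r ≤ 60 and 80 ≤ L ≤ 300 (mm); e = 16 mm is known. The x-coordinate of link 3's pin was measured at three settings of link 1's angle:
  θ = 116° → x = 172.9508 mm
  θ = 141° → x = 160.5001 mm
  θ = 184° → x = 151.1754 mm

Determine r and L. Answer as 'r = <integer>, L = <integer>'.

constraint per measurement: (x − r cos θ)² + (r sin θ − e)² = L²
subtracting the θ₁ and θ₂ equations cancels the r² and L² terms:
r = (x₁² − x₂²) / (2[(x₁cos θ₁ + e sin θ₁) − (x₂cos θ₂ + e sin θ₂)]) = 39.0000 → r = 39
L² = (x₁ − r cos θ₁)² + (r sin θ₁ − e)² = 36480.9822 → L = 191.0000 → L = 191
check at θ₃=184°: x = 151.1754 (printed 151.1754) ✓

r = 39, L = 191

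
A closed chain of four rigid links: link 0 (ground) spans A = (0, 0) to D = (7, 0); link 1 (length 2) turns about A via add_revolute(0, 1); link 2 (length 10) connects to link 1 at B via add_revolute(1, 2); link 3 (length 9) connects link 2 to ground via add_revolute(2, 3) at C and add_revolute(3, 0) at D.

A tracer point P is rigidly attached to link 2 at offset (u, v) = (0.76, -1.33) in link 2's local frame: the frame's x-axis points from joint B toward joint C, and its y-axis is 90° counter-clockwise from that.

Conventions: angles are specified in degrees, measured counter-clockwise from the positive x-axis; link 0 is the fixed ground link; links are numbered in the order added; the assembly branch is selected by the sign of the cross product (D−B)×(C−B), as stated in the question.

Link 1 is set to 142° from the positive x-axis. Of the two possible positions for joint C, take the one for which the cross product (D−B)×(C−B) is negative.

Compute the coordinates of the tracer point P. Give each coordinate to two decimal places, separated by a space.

A=(0,0), D=(7.00,0)
B = A + 2.00·(cos142°, sin142°) = (-1.5760, 1.2313)
|BD| = 8.6640
circle(B,10.00) ∩ circle(D,9.00): a=5.4285, h=8.3983
  candidates: C₊=(4.9909,8.7729) cross=72.763; C₋=(2.6038,-7.8532) cross=-72.763
  branch - wants cross < 0 → take C=(2.6038,-7.8532) (cross=-72.763)
ex = (C−B)/|BC| = (0.4180,-0.9085); ey = (0.9085,0.4180)
P = B + 0.76·ex + -1.33·ey = (-2.4666,-0.0150)

-2.47 -0.02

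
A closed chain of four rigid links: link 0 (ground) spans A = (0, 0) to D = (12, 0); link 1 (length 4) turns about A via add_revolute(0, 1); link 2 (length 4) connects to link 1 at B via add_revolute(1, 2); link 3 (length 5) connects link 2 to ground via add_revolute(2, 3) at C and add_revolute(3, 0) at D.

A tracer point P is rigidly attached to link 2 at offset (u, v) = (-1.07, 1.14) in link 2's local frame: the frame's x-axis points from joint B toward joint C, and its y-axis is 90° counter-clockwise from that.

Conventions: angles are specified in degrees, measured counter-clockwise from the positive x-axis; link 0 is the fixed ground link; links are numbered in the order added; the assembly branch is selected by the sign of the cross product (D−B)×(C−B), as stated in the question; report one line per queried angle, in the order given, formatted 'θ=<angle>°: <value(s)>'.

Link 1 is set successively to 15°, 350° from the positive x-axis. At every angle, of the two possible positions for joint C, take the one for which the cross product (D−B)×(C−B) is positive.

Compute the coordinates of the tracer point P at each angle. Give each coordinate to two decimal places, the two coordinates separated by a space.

A=(0,0), D=(12.00,0)
θ=15°: B = A + 4.00·(cos15°, sin15°) = (3.8637, 1.0353)
θ=15°: |BD| = 8.2019
θ=15°: circle(B,4.00) ∩ circle(D,5.00): a=3.5523, h=1.8388
θ=15°:   candidates: C₊=(7.6197,2.4110) cross=15.082; C₋=(7.1555,-1.2372) cross=-15.082
θ=15°:   branch + wants cross > 0 → take C=(7.6197,2.4110) (cross=15.082)
θ=15°: ex = (C−B)/|BC| = (0.9390,0.3439); ey = (-0.3439,0.9390)
θ=15°: P = B + -1.07·ex + 1.14·ey = (2.4669,1.7377)
θ=350°: B = A + 4.00·(cos350°, sin350°) = (3.9392, -0.6946)
θ=350°: |BD| = 8.0906
θ=350°: circle(B,4.00) ∩ circle(D,5.00): a=3.4891, h=1.9560
θ=350°:   candidates: C₊=(7.2475,1.5538) cross=15.825; C₋=(7.5834,-2.3438) cross=-15.825
θ=350°:   branch + wants cross > 0 → take C=(7.2475,1.5538) (cross=15.825)
θ=350°: ex = (C−B)/|BC| = (0.8271,0.5621); ey = (-0.5621,0.8271)
θ=350°: P = B + -1.07·ex + 1.14·ey = (2.4135,-0.3532)

θ=15°: 2.47 1.74
θ=350°: 2.41 -0.35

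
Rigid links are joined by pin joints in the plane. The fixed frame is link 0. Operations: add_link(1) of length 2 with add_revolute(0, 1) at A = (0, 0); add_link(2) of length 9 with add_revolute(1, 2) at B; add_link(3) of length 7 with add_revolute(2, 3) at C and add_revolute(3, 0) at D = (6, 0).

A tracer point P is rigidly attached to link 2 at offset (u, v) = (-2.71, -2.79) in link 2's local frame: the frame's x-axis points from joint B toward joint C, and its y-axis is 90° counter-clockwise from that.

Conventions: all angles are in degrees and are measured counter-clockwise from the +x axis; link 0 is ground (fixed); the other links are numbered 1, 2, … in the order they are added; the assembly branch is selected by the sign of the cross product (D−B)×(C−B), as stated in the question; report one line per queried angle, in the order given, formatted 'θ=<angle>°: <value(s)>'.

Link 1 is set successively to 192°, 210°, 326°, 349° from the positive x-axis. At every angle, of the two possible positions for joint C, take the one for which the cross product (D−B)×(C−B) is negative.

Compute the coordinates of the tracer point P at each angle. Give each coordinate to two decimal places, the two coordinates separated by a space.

A=(0,0), D=(6.00,0)
θ=192°: B = A + 2.00·(cos192°, sin192°) = (-1.9563, -0.4158)
θ=192°: |BD| = 7.9672
θ=192°: circle(B,9.00) ∩ circle(D,7.00): a=5.9918, h=6.7155
θ=192°:   candidates: C₊=(3.6769,6.6033) cross=53.503; C₋=(4.3779,-6.8095) cross=-53.503
θ=192°:   branch - wants cross < 0 → take C=(4.3779,-6.8095) (cross=-53.503)
θ=192°: ex = (C−B)/|BC| = (0.7038,-0.7104); ey = (0.7104,0.7038)
θ=192°: P = B + -2.71·ex + -2.79·ey = (-5.8456,-0.4542)
θ=210°: B = A + 2.00·(cos210°, sin210°) = (-1.7321, -1.0000)
θ=210°: |BD| = 7.7964
θ=210°: circle(B,9.00) ∩ circle(D,7.00): a=5.9504, h=6.7522
θ=210°:   candidates: C₊=(3.3032,6.4597) cross=52.643; C₋=(5.0353,-6.9332) cross=-52.643
θ=210°:   branch - wants cross < 0 → take C=(5.0353,-6.9332) (cross=-52.643)
θ=210°: ex = (C−B)/|BC| = (0.7519,-0.6592); ey = (0.6592,0.7519)
θ=210°: P = B + -2.71·ex + -2.79·ey = (-5.6091,-1.3113)
θ=326°: B = A + 2.00·(cos326°, sin326°) = (1.6581, -1.1184)
θ=326°: |BD| = 4.4836
θ=326°: circle(B,9.00) ∩ circle(D,7.00): a=5.8103, h=6.8731
θ=326°:   candidates: C₊=(5.5704,6.9868) cross=30.817; C₋=(8.9992,-6.3249) cross=-30.817
θ=326°:   branch - wants cross < 0 → take C=(8.9992,-6.3249) (cross=-30.817)
θ=326°: ex = (C−B)/|BC| = (0.8157,-0.5785); ey = (0.5785,0.8157)
θ=326°: P = B + -2.71·ex + -2.79·ey = (-2.1664,-1.8264)
θ=349°: B = A + 2.00·(cos349°, sin349°) = (1.9633, -0.3816)
θ=349°: |BD| = 4.0547
θ=349°: circle(B,9.00) ∩ circle(D,7.00): a=5.9734, h=6.7319
θ=349°:   candidates: C₊=(7.2765,6.8826) cross=27.296; C₋=(8.5437,-6.5215) cross=-27.296
θ=349°:   branch - wants cross < 0 → take C=(8.5437,-6.5215) (cross=-27.296)
θ=349°: ex = (C−B)/|BC| = (0.7312,-0.6822); ey = (0.6822,0.7312)
θ=349°: P = B + -2.71·ex + -2.79·ey = (-1.9215,-0.5728)

θ=192°: -5.85 -0.45
θ=210°: -5.61 -1.31
θ=326°: -2.17 -1.83
θ=349°: -1.92 -0.57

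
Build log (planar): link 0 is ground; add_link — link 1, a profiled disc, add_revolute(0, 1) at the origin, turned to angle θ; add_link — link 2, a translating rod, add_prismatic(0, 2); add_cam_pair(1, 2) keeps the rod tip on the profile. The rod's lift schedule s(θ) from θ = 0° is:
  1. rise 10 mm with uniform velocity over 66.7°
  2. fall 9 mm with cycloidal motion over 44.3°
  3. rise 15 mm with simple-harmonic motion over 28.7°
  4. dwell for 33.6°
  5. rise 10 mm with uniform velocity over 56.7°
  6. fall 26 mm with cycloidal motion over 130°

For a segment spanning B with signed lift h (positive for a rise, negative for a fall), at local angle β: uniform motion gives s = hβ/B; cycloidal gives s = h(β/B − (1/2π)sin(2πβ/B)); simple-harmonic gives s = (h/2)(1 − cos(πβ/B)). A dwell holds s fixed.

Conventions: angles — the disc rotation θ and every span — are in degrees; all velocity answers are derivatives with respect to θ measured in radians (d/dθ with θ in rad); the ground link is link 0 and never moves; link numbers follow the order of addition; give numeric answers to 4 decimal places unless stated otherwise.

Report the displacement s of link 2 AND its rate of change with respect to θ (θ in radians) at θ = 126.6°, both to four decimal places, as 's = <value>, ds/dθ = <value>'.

seg 1 [0°–66.7°] uniform, h=10: full span → s += 10 → s = 10.0000
seg 2 [66.7°–111°] cycloidal, h=-9: full span → s += -9 → s = 1.0000
seg 3 [111°–139.7°] simple-harmonic, h=15: θ=126.6° here. β=15.6, B=28.7. 15/2·(1 − cos(π·0.5436)) = 8.5230 → s = 9.5230
velocity in seg [111°–139.7°] (simple-harmonic), θ in radians: β = 15.6° = 0.2723 rad, B = 28.7° = 0.5009 rad; ds/dθ = (πh/(2B)) sin(πβ/B) = (π·15/(2·0.5009)) sin(π·0.5436) = 46.598685 mm/rad

s = 9.5230, ds/dθ = 46.5987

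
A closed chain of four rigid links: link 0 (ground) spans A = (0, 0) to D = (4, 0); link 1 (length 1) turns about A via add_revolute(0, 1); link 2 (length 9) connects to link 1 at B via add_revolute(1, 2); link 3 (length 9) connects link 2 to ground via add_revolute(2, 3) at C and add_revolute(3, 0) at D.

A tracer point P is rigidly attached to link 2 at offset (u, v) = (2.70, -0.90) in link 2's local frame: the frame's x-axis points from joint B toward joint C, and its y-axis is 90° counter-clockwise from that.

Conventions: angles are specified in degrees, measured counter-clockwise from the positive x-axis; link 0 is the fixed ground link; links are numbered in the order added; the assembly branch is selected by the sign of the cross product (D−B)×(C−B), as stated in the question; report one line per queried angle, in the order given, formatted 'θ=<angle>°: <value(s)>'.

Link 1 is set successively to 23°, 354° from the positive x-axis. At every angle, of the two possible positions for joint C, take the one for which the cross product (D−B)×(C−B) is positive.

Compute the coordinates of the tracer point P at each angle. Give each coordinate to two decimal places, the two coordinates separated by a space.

A=(0,0), D=(4.00,0)
θ=23°: B = A + 1.00·(cos23°, sin23°) = (0.9205, 0.3907)
θ=23°: |BD| = 3.1042
θ=23°: circle(B,9.00) ∩ circle(D,9.00): a=1.5521, h=8.8652
θ=23°:   candidates: C₊=(3.5761,8.9900) cross=27.519; C₋=(1.3444,-8.5993) cross=-27.519
θ=23°:   branch + wants cross > 0 → take C=(3.5761,8.9900) (cross=27.519)
θ=23°: ex = (C−B)/|BC| = (0.2951,0.9555); ey = (-0.9555,0.2951)
θ=23°: P = B + 2.70·ex + -0.90·ey = (2.5771,2.7050)
θ=354°: B = A + 1.00·(cos354°, sin354°) = (0.9945, -0.1045)
θ=354°: |BD| = 3.0073
θ=354°: circle(B,9.00) ∩ circle(D,9.00): a=1.5036, h=8.8735
θ=354°:   candidates: C₊=(2.1888,8.8159) cross=26.685; C₋=(2.8057,-8.9204) cross=-26.685
θ=354°:   branch + wants cross > 0 → take C=(2.1888,8.8159) (cross=26.685)
θ=354°: ex = (C−B)/|BC| = (0.1327,0.9912); ey = (-0.9912,0.1327)
θ=354°: P = B + 2.70·ex + -0.90·ey = (2.2449,2.4522)

θ=23°: 2.58 2.70
θ=354°: 2.24 2.45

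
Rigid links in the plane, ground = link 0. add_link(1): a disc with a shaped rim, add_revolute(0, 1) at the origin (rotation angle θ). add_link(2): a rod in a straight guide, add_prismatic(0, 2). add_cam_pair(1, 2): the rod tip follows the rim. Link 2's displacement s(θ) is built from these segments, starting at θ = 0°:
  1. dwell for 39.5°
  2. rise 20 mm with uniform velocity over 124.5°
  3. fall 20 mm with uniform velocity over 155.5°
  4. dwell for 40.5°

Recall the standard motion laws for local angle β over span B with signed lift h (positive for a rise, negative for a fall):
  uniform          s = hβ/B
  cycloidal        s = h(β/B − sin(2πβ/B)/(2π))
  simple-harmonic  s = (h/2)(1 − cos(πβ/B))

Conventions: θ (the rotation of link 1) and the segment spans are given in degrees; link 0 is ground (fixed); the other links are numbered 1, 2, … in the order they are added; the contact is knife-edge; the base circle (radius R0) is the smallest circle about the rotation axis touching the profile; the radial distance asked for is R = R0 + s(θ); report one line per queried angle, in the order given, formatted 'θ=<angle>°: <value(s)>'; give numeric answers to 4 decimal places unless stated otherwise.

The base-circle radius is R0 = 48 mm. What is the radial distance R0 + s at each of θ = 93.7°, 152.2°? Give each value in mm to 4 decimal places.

segment 1 (0° to 39.5°, dwell): s unchanged at 0.0000
θ = 93.7° falls in segment 2 (39.5° to 164°, uniform, h = 20): β = 93.7 − 39.5 = 54.2°, B = 124.5°; Δs = 20·54.2/124.5 = 8.7068; s = 0.0000 + 8.7068 = 8.7068
θ = 152.2° falls in segment 2 (39.5° to 164°, uniform, h = 20): β = 152.2 − 39.5 = 112.7°, B = 124.5°; Δs = 20·112.7/124.5 = 18.1044; s = 0.0000 + 18.1044 = 18.1044
θ=93.7°: R = R0 + s = 48 + 8.7068 = 56.7068
θ=152.2°: R = R0 + s = 48 + 18.1044 = 66.1044

θ=93.7°: 56.7068
θ=152.2°: 66.1044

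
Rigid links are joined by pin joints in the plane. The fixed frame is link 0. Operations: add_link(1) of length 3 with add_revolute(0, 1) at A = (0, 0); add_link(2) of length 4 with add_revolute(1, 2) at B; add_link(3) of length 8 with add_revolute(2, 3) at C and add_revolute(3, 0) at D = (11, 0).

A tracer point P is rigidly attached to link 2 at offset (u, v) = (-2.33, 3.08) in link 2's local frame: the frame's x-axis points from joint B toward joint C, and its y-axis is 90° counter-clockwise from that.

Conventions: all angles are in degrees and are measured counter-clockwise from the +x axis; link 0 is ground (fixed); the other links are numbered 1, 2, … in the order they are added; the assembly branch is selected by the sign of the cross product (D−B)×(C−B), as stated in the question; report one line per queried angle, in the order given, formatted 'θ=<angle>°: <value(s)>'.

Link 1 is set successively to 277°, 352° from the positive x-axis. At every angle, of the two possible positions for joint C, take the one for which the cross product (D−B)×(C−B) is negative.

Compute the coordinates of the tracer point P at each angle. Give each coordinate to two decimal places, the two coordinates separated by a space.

A=(0,0), D=(11.00,0)
θ=277°: B = A + 3.00·(cos277°, sin277°) = (0.3656, -2.9776)
θ=277°: |BD| = 11.0434
θ=277°: circle(B,4.00) ∩ circle(D,8.00): a=3.3485, h=2.1881
θ=277°:   candidates: C₊=(3.0001,0.0323) cross=24.164; C₋=(4.1800,-4.1819) cross=-24.164
θ=277°:   branch - wants cross < 0 → take C=(4.1800,-4.1819) (cross=-24.164)
θ=277°: ex = (C−B)/|BC| = (0.9536,-0.3011); ey = (0.3011,0.9536)
θ=277°: P = B + -2.33·ex + 3.08·ey = (-0.9290,0.6609)
θ=352°: B = A + 3.00·(cos352°, sin352°) = (2.9708, -0.4175)
θ=352°: |BD| = 8.0400
θ=352°: circle(B,4.00) ∩ circle(D,8.00): a=1.0350, h=3.8638
θ=352°:   candidates: C₊=(3.8037,3.4948) cross=31.065; C₋=(4.2050,-4.2223) cross=-31.065
θ=352°:   branch - wants cross < 0 → take C=(4.2050,-4.2223) (cross=-31.065)
θ=352°: ex = (C−B)/|BC| = (0.3086,-0.9512); ey = (0.9512,0.3086)
θ=352°: P = B + -2.33·ex + 3.08·ey = (5.1816,2.7491)

θ=277°: -0.93 0.66
θ=352°: 5.18 2.75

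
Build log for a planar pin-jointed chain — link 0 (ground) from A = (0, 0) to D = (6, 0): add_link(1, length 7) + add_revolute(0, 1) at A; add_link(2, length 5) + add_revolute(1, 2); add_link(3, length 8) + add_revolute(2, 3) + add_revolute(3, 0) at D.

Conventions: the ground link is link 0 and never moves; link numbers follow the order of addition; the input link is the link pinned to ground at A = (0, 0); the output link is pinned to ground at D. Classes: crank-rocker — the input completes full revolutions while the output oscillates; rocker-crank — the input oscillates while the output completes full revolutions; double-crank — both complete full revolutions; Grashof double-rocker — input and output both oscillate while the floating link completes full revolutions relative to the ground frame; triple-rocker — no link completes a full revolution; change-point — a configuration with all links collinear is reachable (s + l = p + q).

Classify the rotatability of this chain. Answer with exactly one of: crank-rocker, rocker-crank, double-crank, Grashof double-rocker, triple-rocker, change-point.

lengths: ground=6, input=7, coupler=5, output=8
sorted: s=5 (shortest), l=8 (longest), p+q=13
s + l = 13 vs p + q = 13
s + l = p + q → change-point (collinear configuration reachable)

change-point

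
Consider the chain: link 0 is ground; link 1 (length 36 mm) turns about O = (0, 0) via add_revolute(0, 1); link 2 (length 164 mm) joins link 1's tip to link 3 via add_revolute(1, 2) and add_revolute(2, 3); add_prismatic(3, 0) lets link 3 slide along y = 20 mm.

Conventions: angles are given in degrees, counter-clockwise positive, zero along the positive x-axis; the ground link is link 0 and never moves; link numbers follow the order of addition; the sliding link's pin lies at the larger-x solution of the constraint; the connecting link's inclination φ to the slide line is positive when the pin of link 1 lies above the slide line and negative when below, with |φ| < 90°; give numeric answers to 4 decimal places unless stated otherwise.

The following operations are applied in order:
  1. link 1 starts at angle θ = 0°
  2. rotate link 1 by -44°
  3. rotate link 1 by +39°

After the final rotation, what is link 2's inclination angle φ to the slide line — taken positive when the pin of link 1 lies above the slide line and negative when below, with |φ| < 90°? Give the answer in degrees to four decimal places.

geometry: r = 36 mm, L = 164 mm, e = 20 mm; θ starts at 0°
rotate link 1 by -44°: θ ← 0° -44° = -44°
rotate link 1 by +39°: θ ← -44° +39° = -5°
h = r sin θ − e = -3.137607 − 20 = -23.137607
sin φ = h / L = -23.137607 / 164 = -0.14108297
φ = arcsin(-0.14108297) = -8.110518°

-8.1105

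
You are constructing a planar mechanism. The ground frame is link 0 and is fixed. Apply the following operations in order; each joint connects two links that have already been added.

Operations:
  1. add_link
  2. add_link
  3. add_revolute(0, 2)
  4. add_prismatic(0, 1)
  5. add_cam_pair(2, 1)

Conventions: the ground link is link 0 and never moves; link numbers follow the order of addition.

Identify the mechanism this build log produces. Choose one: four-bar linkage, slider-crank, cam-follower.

links: 3 (incl. ground); joints: 1 revolute, 1 prismatic, 1 higher (cam) pair, forming one closed loop
3 links, revolute + prismatic + higher pair in one loop → cam-follower

cam-follower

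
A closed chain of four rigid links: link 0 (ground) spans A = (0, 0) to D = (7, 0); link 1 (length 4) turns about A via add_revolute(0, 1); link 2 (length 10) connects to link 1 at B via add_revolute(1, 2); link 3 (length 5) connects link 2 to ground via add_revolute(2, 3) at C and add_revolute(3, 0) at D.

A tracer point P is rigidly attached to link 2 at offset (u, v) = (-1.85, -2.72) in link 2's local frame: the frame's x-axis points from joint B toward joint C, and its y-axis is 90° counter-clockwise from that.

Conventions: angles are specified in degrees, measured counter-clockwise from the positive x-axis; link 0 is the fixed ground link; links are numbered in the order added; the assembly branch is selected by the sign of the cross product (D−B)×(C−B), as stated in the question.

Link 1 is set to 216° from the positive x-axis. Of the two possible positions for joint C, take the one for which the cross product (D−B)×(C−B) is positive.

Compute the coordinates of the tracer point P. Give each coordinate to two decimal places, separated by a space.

A=(0,0), D=(7.00,0)
B = A + 4.00·(cos216°, sin216°) = (-3.2361, -2.3511)
|BD| = 10.5026
circle(B,10.00) ∩ circle(D,5.00): a=8.8218, h=4.7090
  candidates: C₊=(4.3077,4.2133) cross=49.457; C₋=(6.4161,-4.9658) cross=-49.457
  branch + wants cross > 0 → take C=(4.3077,4.2133) (cross=49.457)
ex = (C−B)/|BC| = (0.7544,0.6564); ey = (-0.6564,0.7544)
P = B + -1.85·ex + -2.72·ey = (-2.8461,-5.6175)

-2.85 -5.62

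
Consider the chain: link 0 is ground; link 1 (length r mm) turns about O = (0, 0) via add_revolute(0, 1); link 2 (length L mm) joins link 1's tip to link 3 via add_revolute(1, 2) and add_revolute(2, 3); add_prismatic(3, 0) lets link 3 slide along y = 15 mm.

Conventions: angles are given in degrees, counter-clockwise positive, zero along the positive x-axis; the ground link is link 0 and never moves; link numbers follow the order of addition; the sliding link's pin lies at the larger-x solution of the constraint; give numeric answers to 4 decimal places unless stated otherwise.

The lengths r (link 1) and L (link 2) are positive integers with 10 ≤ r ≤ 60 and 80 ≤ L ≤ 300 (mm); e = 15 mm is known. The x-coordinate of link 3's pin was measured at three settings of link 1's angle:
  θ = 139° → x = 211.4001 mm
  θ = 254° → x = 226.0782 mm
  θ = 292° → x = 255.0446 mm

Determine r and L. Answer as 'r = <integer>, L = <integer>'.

constraint per measurement: (x − r cos θ)² + (r sin θ − e)² = L²
subtracting the θ₁ and θ₂ equations cancels the r² and L² terms:
r = (x₁² − x₂²) / (2[(x₁cos θ₁ + e sin θ₁) − (x₂cos θ₂ + e sin θ₂)]) = 43.9998 → r = 44
L² = (x₁ − r cos θ₁)² + (r sin θ₁ − e)² = 60025.0243 → L = 245.0000 → L = 245
check at θ₃=292°: x = 255.0446 (printed 255.0446) ✓

r = 44, L = 245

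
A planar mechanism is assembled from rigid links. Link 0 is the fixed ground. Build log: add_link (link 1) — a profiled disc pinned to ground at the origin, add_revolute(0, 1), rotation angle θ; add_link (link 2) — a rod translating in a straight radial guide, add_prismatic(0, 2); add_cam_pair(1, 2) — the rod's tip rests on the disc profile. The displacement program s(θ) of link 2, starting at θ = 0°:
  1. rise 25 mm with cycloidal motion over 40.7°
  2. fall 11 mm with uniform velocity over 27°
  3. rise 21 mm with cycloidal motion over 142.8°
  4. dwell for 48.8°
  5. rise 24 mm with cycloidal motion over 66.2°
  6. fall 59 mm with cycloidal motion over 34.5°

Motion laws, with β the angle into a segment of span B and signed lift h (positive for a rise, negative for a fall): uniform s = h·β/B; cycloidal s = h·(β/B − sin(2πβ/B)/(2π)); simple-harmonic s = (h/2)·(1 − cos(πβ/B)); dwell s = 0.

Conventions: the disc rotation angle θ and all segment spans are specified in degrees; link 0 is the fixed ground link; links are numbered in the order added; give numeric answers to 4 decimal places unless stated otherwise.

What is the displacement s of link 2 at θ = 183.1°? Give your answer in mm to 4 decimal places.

seg 1 [0°–40.7°] cycloidal, h=25: full span → s += 25 → s = 25.0000
seg 2 [40.7°–67.7°] uniform, h=-11: full span → s += -11 → s = 14.0000
seg 3 [67.7°–210.5°] cycloidal, h=21: θ=183.1° here. β=115.4, B=142.8. 21·(0.8081 − sin(2π·0.8081)/(2π)) = 20.0924 → s = 34.0924

34.0924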